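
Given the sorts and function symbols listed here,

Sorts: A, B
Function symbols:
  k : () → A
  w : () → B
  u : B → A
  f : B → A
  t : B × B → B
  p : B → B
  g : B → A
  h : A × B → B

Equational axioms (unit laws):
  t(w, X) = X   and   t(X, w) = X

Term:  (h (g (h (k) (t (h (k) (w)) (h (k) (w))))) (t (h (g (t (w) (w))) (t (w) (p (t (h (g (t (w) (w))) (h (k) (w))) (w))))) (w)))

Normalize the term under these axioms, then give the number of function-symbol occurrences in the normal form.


1. (h (g (h (k) (t (h (k) (w)) (h (k) (w))))) (t (h (g (t (w) (w))) (t (w) (p (t (h (g (t (w) (w))) (h (k) (w))) (w))))) (w)))  →  (h (g (h (k) (t (h (k) (w)) (h (k) (w))))) (h (g (t (w) (w))) (t (w) (p (t (h (g (t (w) (w))) (h (k) (w))) (w))))))
2. (h (g (h (k) (t (h (k) (w)) (h (k) (w))))) (h (g (t (w) (w))) (t (w) (p (t (h (g (t (w) (w))) (h (k) (w))) (w))))))  →  (h (g (h (k) (t (h (k) (w)) (h (k) (w))))) (h (g (w)) (t (w) (p (t (h (g (t (w) (w))) (h (k) (w))) (w))))))
3. (h (g (h (k) (t (h (k) (w)) (h (k) (w))))) (h (g (w)) (t (w) (p (t (h (g (t (w) (w))) (h (k) (w))) (w))))))  →  (h (g (h (k) (t (h (k) (w)) (h (k) (w))))) (h (g (w)) (p (t (h (g (t (w) (w))) (h (k) (w))) (w)))))
4. (h (g (h (k) (t (h (k) (w)) (h (k) (w))))) (h (g (w)) (p (t (h (g (t (w) (w))) (h (k) (w))) (w)))))  →  (h (g (h (k) (t (h (k) (w)) (h (k) (w))))) (h (g (w)) (p (h (g (t (w) (w))) (h (k) (w))))))
5. (h (g (h (k) (t (h (k) (w)) (h (k) (w))))) (h (g (w)) (p (h (g (t (w) (w))) (h (k) (w))))))  →  (h (g (h (k) (t (h (k) (w)) (h (k) (w))))) (h (g (w)) (p (h (g (w)) (h (k) (w))))))
normal form: (h (g (h (k) (t (h (k) (w)) (h (k) (w))))) (h (g (w)) (p (h (g (w)) (h (k) (w))))))

size = 21


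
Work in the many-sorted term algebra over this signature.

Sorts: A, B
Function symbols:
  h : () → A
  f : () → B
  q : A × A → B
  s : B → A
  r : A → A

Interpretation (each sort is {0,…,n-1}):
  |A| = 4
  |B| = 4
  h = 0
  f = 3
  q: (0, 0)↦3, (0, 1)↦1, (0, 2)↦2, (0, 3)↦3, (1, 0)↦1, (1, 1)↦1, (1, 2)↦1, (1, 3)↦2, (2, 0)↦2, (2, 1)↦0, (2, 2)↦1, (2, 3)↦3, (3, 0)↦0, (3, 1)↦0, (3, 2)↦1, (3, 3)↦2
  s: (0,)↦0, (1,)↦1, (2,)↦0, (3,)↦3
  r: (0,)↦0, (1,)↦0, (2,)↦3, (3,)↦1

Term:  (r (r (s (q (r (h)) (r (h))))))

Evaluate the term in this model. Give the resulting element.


value = 0

  h = 0
  (r (h)) = r(0,) = 0
  h = 0
  (r (h)) = r(0,) = 0
  (q (r (h)) (r (h))) = q(0, 0) = 3
  (s (q (r (h)) (r (h)))) = s(3,) = 3
  (r (s (q (r (h)) (r (h))))) = r(3,) = 1
  (r (r (s (q (r (h)) (r (h)))))) = r(1,) = 0


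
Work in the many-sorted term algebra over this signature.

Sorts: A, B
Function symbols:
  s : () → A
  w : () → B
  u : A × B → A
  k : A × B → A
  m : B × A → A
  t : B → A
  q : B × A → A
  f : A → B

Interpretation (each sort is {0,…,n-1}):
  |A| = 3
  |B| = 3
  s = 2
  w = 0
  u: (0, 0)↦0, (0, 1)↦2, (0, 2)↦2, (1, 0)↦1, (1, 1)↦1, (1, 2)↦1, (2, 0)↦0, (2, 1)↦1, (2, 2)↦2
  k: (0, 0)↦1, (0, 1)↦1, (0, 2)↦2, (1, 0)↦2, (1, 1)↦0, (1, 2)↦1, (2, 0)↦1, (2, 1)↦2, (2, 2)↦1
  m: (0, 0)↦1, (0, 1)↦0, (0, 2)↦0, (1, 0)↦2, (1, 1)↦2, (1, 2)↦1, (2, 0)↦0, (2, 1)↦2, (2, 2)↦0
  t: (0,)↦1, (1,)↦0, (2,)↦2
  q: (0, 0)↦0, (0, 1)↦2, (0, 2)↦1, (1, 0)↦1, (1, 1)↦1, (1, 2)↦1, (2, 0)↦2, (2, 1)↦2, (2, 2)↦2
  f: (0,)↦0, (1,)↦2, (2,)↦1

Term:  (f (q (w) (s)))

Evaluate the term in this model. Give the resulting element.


value = 2

  w = 0
  s = 2
  (q (w) (s)) = q(0, 2) = 1
  (f (q (w) (s))) = f(1,) = 2


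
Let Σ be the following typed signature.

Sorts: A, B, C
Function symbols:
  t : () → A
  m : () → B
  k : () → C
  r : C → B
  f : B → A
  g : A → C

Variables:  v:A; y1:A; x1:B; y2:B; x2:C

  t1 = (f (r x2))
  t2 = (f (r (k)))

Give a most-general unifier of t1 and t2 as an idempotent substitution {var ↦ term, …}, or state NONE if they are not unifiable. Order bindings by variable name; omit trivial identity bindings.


{x2 ↦ (k)}


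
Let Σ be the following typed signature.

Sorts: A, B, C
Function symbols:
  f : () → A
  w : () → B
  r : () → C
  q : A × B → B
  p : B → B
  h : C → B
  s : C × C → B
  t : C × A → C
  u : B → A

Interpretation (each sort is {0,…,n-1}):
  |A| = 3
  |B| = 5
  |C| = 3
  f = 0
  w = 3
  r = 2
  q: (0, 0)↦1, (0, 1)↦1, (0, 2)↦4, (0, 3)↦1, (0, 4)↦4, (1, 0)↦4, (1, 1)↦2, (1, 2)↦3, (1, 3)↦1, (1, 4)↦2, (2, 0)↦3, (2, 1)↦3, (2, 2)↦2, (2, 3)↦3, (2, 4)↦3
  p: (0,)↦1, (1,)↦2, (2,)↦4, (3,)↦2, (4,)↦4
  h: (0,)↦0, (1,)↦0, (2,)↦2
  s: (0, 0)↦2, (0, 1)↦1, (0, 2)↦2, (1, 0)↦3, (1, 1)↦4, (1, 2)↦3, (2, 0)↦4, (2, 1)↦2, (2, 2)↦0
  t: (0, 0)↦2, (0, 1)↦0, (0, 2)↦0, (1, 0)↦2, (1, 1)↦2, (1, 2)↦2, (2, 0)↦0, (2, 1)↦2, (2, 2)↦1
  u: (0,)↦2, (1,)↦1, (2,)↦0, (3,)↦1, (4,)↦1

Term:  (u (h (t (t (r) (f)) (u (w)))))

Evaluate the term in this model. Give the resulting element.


  r = 2
  f = 0
  (t (r) (f)) = t(2, 0) = 0
  w = 3
  (u (w)) = u(3,) = 1
  (t (t (r) (f)) (u (w))) = t(0, 1) = 0
  (h (t (t (r) (f)) (u (w)))) = h(0,) = 0
  (u (h (t (t (r) (f)) (u (w))))) = u(0,) = 2

value = 2


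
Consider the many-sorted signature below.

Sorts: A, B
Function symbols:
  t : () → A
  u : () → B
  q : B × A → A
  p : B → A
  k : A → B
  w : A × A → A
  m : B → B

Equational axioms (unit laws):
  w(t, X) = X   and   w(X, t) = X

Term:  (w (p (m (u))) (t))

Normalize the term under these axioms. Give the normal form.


1. (w (p (m (u))) (t))  →  (p (m (u)))

normal form = (p (m (u)))


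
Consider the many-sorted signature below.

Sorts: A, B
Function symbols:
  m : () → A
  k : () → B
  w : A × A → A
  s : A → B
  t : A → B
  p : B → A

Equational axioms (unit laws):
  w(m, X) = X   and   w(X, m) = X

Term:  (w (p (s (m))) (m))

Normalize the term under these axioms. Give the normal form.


normal form = (p (s (m)))

1. (w (p (s (m))) (m))  →  (p (s (m)))


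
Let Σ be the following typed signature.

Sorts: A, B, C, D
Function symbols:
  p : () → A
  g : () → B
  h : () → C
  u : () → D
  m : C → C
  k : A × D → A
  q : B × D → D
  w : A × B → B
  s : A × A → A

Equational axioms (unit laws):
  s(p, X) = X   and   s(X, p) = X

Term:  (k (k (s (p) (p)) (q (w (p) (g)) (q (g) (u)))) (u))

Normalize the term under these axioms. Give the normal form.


normal form = (k (k (p) (q (w (p) (g)) (q (g) (u)))) (u))

1. (k (k (s (p) (p)) (q (w (p) (g)) (q (g) (u)))) (u))  →  (k (k (p) (q (w (p) (g)) (q (g) (u)))) (u))


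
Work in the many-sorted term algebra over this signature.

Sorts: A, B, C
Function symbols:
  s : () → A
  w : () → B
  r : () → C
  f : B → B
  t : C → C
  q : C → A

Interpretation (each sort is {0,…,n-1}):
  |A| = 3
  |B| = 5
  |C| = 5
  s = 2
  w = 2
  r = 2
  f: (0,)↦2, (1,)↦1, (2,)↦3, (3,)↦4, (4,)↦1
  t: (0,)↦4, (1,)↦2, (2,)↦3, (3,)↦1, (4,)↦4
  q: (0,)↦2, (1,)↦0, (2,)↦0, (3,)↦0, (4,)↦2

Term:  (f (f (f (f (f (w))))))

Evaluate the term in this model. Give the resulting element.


  w = 2
  (f (w)) = f(2,) = 3
  (f (f (w))) = f(3,) = 4
  (f (f (f (w)))) = f(4,) = 1
  (f (f (f (f (w))))) = f(1,) = 1
  (f (f (f (f (f (w)))))) = f(1,) = 1

value = 1


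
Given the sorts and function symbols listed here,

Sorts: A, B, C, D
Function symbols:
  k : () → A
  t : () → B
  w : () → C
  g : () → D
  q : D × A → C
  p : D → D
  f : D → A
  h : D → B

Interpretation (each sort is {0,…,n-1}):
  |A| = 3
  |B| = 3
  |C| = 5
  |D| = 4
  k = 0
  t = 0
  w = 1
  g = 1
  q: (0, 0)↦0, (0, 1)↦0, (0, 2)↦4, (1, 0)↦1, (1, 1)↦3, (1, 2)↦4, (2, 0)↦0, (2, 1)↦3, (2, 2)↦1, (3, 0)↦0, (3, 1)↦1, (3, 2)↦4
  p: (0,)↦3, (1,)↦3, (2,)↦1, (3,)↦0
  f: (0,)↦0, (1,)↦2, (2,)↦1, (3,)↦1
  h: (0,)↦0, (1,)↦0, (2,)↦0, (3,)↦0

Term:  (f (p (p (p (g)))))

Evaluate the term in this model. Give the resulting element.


  g = 1
  (p (g)) = p(1,) = 3
  (p (p (g))) = p(3,) = 0
  (p (p (p (g)))) = p(0,) = 3
  (f (p (p (p (g))))) = f(3,) = 1

value = 1


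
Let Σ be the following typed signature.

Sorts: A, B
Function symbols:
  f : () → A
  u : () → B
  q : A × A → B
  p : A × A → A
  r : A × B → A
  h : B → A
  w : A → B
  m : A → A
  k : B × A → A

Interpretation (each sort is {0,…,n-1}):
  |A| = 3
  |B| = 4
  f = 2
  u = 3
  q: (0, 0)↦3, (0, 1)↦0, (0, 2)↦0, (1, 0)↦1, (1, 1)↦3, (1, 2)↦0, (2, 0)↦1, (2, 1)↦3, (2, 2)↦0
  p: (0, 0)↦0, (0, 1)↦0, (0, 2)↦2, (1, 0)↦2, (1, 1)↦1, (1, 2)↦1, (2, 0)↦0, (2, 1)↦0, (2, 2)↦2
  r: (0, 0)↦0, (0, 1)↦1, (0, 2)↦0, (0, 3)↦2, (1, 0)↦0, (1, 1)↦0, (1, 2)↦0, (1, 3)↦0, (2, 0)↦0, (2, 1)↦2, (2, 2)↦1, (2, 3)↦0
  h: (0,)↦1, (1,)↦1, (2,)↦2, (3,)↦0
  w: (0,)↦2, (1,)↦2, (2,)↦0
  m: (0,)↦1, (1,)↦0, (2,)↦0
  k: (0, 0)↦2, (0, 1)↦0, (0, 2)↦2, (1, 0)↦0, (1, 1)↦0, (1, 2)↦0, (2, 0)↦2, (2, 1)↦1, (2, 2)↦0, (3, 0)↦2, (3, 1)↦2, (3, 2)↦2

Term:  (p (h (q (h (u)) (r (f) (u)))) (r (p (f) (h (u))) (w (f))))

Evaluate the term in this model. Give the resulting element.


value = 0

  u = 3
  (h (u)) = h(3,) = 0
  f = 2
  u = 3
  (r (f) (u)) = r(2, 3) = 0
  (q (h (u)) (r (f) (u))) = q(0, 0) = 3
  (h (q (h (u)) (r (f) (u)))) = h(3,) = 0
  f = 2
  u = 3
  (h (u)) = h(3,) = 0
  (p (f) (h (u))) = p(2, 0) = 0
  f = 2
  (w (f)) = w(2,) = 0
  (r (p (f) (h (u))) (w (f))) = r(0, 0) = 0
  (p (h (q (h (u)) (r (f) (u)))) (r (p (f) (h (u))) (w (f)))) = p(0, 0) = 0


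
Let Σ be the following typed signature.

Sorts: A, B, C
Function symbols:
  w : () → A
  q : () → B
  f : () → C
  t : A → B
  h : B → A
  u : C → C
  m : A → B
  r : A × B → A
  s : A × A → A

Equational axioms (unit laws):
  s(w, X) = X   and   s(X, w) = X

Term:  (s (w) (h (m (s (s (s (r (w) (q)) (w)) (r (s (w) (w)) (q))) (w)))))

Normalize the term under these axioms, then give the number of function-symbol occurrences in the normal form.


1. (s (w) (h (m (s (s (s (r (w) (q)) (w)) (r (s (w) (w)) (q))) (w)))))  →  (h (m (s (s (s (r (w) (q)) (w)) (r (s (w) (w)) (q))) (w))))
2. (h (m (s (s (s (r (w) (q)) (w)) (r (s (w) (w)) (q))) (w))))  →  (h (m (s (s (r (w) (q)) (w)) (r (s (w) (w)) (q)))))
3. (h (m (s (s (r (w) (q)) (w)) (r (s (w) (w)) (q)))))  →  (h (m (s (r (w) (q)) (r (s (w) (w)) (q)))))
4. (h (m (s (r (w) (q)) (r (s (w) (w)) (q)))))  →  (h (m (s (r (w) (q)) (r (w) (q)))))
normal form: (h (m (s (r (w) (q)) (r (w) (q)))))

size = 9


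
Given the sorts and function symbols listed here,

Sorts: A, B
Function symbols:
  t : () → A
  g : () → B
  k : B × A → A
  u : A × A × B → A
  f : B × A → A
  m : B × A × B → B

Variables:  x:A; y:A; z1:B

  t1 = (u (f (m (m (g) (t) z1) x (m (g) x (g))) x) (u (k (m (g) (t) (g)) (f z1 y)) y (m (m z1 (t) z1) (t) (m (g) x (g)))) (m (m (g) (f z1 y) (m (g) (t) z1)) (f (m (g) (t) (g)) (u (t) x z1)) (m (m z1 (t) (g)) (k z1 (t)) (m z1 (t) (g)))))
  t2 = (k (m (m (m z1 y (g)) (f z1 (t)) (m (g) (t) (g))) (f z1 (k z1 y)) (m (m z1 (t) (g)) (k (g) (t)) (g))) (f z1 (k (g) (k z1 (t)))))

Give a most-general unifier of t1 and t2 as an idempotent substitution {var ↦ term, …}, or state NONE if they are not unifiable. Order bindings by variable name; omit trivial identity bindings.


NONE (not unifiable)

head clash or occurs-check failure — not unifiable


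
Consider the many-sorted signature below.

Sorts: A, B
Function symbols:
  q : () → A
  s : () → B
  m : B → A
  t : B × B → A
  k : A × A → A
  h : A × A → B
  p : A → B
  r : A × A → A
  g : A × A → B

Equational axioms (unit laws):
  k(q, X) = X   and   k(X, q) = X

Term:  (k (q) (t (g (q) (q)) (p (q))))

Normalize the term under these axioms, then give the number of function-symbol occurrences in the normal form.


1. (k (q) (t (g (q) (q)) (p (q))))  →  (t (g (q) (q)) (p (q)))
normal form: (t (g (q) (q)) (p (q)))

size = 6


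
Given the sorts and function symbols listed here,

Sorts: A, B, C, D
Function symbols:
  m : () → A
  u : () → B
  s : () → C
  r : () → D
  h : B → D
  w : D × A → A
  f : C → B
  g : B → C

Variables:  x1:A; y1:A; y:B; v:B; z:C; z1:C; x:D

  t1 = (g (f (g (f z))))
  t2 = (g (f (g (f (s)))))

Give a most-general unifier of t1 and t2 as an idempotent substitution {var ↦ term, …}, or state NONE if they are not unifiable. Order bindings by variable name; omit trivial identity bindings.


{z ↦ (s)}


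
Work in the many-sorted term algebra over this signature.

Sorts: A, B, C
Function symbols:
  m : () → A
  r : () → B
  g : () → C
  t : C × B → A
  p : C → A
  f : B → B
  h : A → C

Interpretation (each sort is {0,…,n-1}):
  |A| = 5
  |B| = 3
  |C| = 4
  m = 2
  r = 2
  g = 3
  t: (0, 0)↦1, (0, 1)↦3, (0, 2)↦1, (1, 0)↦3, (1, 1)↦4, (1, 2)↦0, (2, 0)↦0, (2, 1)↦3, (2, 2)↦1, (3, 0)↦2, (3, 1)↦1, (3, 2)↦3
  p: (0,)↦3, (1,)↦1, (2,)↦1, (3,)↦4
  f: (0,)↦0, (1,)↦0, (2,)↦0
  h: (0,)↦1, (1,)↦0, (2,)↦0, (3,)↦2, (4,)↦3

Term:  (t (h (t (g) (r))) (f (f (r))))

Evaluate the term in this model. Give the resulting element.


value = 0

  g = 3
  r = 2
  (t (g) (r)) = t(3, 2) = 3
  (h (t (g) (r))) = h(3,) = 2
  r = 2
  (f (r)) = f(2,) = 0
  (f (f (r))) = f(0,) = 0
  (t (h (t (g) (r))) (f (f (r)))) = t(2, 0) = 0


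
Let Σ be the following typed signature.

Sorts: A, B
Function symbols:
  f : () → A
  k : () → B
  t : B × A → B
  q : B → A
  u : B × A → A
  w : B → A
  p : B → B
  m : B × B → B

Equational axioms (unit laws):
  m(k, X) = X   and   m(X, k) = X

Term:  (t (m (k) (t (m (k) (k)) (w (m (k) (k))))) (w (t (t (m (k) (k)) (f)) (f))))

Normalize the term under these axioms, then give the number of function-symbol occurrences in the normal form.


size = 11

1. (t (m (k) (t (m (k) (k)) (w (m (k) (k))))) (w (t (t (m (k) (k)) (f)) (f))))  →  (t (t (m (k) (k)) (w (m (k) (k)))) (w (t (t (m (k) (k)) (f)) (f))))
2. (t (t (m (k) (k)) (w (m (k) (k)))) (w (t (t (m (k) (k)) (f)) (f))))  →  (t (t (k) (w (m (k) (k)))) (w (t (t (m (k) (k)) (f)) (f))))
3. (t (t (k) (w (m (k) (k)))) (w (t (t (m (k) (k)) (f)) (f))))  →  (t (t (k) (w (k))) (w (t (t (m (k) (k)) (f)) (f))))
4. (t (t (k) (w (k))) (w (t (t (m (k) (k)) (f)) (f))))  →  (t (t (k) (w (k))) (w (t (t (k) (f)) (f))))
normal form: (t (t (k) (w (k))) (w (t (t (k) (f)) (f))))


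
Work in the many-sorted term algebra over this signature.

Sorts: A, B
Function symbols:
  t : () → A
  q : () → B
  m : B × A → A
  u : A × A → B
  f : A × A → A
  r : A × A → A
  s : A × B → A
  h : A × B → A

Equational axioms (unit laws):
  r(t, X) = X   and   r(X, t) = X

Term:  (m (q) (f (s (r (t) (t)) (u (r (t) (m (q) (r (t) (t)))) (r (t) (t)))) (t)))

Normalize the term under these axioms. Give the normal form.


normal form = (m (q) (f (s (t) (u (m (q) (t)) (t))) (t)))

1. (m (q) (f (s (r (t) (t)) (u (r (t) (m (q) (r (t) (t)))) (r (t) (t)))) (t)))  →  (m (q) (f (s (t) (u (r (t) (m (q) (r (t) (t)))) (r (t) (t)))) (t)))
2. (m (q) (f (s (t) (u (r (t) (m (q) (r (t) (t)))) (r (t) (t)))) (t)))  →  (m (q) (f (s (t) (u (m (q) (r (t) (t))) (r (t) (t)))) (t)))
3. (m (q) (f (s (t) (u (m (q) (r (t) (t))) (r (t) (t)))) (t)))  →  (m (q) (f (s (t) (u (m (q) (t)) (r (t) (t)))) (t)))
4. (m (q) (f (s (t) (u (m (q) (t)) (r (t) (t)))) (t)))  →  (m (q) (f (s (t) (u (m (q) (t)) (t))) (t)))


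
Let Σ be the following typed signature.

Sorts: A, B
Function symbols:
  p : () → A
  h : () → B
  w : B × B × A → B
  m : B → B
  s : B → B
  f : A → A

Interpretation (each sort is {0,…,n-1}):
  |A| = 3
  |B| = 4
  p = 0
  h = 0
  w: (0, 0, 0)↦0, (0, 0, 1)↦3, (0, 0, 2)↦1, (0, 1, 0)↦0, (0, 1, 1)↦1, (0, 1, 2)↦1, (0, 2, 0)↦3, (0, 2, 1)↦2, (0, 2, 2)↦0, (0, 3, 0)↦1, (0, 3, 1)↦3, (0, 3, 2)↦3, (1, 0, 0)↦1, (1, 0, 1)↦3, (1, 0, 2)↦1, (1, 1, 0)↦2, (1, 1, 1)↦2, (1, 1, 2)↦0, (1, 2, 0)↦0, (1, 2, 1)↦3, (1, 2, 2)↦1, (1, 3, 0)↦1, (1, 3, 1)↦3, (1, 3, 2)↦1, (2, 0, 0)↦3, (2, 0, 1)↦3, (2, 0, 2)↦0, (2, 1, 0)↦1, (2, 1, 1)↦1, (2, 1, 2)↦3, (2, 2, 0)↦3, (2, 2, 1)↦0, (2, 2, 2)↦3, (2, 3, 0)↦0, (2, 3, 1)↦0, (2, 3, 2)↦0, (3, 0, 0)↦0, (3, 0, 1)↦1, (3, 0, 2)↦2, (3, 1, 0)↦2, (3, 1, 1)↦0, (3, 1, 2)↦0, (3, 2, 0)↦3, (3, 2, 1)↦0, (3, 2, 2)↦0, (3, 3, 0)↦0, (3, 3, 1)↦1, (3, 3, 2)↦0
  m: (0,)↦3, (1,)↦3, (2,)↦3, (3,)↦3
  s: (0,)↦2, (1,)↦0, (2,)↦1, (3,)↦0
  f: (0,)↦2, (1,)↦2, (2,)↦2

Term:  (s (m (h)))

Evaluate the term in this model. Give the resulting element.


  h = 0
  (m (h)) = m(0,) = 3
  (s (m (h))) = s(3,) = 0

value = 0


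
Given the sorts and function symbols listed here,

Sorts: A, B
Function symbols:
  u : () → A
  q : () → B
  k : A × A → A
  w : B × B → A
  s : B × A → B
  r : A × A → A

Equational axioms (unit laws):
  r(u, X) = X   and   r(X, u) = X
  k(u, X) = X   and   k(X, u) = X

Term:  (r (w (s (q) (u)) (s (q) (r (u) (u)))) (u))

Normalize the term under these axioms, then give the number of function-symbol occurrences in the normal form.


1. (r (w (s (q) (u)) (s (q) (r (u) (u)))) (u))  →  (w (s (q) (u)) (s (q) (r (u) (u))))
2. (w (s (q) (u)) (s (q) (r (u) (u))))  →  (w (s (q) (u)) (s (q) (u)))
normal form: (w (s (q) (u)) (s (q) (u)))

size = 7


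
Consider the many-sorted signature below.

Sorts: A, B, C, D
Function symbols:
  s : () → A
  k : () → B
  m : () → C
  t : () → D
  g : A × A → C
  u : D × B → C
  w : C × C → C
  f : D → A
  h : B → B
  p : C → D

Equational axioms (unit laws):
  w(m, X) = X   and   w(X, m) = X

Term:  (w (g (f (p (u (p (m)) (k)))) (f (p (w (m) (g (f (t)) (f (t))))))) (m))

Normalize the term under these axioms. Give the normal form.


normal form = (g (f (p (u (p (m)) (k)))) (f (p (g (f (t)) (f (t))))))

1. (w (g (f (p (u (p (m)) (k)))) (f (p (w (m) (g (f (t)) (f (t))))))) (m))  →  (g (f (p (u (p (m)) (k)))) (f (p (w (m) (g (f (t)) (f (t)))))))
2. (g (f (p (u (p (m)) (k)))) (f (p (w (m) (g (f (t)) (f (t)))))))  →  (g (f (p (u (p (m)) (k)))) (f (p (g (f (t)) (f (t))))))


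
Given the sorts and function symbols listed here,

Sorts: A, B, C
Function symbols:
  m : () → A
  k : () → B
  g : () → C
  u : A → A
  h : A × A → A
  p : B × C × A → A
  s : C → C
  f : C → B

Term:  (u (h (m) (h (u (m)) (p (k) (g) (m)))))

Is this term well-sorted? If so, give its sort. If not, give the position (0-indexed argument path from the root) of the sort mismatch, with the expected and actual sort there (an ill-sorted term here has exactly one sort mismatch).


    (m) : A
        (m) : A
      (u (m)) : A
        (k) : B
        (g) : C
        (m) : A
      (p (k) (g) (m)) : A
    (h (u (m)) (p (k) (g) (m))) : A
  (h (m) (h (u (m)) (p (k) (g) (m)))) : A
(u (h (m) (h (u (m)) (p (k) (g) (m))))) : A

well-sorted; sort = A


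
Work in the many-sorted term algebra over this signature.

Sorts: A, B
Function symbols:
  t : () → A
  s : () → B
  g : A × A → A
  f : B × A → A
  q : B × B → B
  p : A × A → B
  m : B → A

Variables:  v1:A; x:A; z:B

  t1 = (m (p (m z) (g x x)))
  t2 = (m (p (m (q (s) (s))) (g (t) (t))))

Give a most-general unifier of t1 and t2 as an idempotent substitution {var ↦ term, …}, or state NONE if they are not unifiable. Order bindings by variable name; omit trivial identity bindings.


{x ↦ (t), z ↦ (q (s) (s))}


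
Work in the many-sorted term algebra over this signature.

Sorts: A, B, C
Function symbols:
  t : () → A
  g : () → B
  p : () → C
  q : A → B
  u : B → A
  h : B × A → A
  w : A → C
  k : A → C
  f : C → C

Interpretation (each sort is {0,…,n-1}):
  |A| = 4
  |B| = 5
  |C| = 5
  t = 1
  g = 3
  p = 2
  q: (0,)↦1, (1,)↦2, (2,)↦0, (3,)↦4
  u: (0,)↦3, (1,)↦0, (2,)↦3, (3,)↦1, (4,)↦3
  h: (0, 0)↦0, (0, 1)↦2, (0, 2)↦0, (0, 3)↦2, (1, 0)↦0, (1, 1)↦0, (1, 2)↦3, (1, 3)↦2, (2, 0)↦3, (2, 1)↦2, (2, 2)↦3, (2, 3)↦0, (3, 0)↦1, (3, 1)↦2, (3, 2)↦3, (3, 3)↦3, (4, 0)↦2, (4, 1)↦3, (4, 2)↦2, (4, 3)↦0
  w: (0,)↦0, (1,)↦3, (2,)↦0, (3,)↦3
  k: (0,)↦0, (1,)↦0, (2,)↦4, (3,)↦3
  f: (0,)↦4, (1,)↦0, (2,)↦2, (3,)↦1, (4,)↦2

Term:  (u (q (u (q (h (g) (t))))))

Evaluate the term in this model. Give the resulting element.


  g = 3
  t = 1
  (h (g) (t)) = h(3, 1) = 2
  (q (h (g) (t))) = q(2,) = 0
  (u (q (h (g) (t)))) = u(0,) = 3
  (q (u (q (h (g) (t))))) = q(3,) = 4
  (u (q (u (q (h (g) (t)))))) = u(4,) = 3

value = 3


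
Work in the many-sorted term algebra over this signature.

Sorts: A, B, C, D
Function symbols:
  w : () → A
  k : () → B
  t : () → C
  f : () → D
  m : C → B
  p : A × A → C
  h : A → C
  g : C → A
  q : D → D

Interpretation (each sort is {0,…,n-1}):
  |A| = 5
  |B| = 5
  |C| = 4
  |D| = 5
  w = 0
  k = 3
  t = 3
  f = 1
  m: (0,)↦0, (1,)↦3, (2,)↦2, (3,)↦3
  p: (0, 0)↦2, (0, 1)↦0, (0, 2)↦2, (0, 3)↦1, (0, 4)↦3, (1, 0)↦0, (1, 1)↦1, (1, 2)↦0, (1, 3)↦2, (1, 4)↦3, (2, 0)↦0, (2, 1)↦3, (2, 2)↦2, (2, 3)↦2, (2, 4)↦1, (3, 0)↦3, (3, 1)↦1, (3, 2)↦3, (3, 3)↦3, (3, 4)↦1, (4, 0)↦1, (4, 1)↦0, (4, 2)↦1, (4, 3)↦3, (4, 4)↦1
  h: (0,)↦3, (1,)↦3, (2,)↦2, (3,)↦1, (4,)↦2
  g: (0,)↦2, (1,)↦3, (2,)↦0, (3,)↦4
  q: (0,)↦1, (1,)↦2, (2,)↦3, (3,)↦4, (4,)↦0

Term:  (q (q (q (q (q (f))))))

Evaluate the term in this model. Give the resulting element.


  f = 1
  (q (f)) = q(1,) = 2
  (q (q (f))) = q(2,) = 3
  (q (q (q (f)))) = q(3,) = 4
  (q (q (q (q (f))))) = q(4,) = 0
  (q (q (q (q (q (f)))))) = q(0,) = 1

value = 1


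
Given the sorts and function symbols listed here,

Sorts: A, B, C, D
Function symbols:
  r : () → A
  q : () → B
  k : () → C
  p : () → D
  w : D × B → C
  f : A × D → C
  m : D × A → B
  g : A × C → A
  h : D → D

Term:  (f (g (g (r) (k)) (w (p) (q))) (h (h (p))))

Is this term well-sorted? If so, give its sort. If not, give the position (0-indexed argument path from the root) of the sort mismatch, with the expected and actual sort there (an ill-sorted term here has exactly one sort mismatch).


      (r) : A
      (k) : C
    (g (r) (k)) : A
      (p) : D
      (q) : B
    (w (p) (q)) : C
  (g (g (r) (k)) (w (p) (q))) : A
      (p) : D
    (h (p)) : D
  (h (h (p))) : D
(f (g (g (r) (k)) (w (p) (q))) (h (h (p)))) : C

well-sorted; sort = C


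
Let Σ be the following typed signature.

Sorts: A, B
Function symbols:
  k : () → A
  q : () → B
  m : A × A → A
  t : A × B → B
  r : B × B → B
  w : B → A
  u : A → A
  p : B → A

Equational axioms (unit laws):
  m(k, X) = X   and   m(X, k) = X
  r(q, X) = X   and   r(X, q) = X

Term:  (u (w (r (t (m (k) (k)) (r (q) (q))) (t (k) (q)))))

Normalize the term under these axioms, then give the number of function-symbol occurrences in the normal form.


1. (u (w (r (t (m (k) (k)) (r (q) (q))) (t (k) (q)))))  →  (u (w (r (t (k) (r (q) (q))) (t (k) (q)))))
2. (u (w (r (t (k) (r (q) (q))) (t (k) (q)))))  →  (u (w (r (t (k) (q)) (t (k) (q)))))
normal form: (u (w (r (t (k) (q)) (t (k) (q)))))

size = 9


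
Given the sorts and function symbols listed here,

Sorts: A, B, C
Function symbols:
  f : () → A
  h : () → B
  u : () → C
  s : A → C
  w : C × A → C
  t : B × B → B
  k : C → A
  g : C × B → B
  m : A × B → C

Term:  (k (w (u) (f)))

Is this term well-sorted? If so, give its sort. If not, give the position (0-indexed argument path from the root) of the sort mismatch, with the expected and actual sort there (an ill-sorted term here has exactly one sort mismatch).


    (u) : C
    (f) : A
  (w (u) (f)) : C
(k (w (u) (f))) : A

well-sorted; sort = A


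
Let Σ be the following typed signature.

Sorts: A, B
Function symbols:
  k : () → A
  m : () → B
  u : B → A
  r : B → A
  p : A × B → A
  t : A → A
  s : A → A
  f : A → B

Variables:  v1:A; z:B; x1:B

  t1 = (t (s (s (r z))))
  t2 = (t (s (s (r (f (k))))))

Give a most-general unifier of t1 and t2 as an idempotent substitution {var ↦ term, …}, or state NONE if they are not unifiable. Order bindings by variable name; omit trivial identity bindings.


{z ↦ (f (k))}


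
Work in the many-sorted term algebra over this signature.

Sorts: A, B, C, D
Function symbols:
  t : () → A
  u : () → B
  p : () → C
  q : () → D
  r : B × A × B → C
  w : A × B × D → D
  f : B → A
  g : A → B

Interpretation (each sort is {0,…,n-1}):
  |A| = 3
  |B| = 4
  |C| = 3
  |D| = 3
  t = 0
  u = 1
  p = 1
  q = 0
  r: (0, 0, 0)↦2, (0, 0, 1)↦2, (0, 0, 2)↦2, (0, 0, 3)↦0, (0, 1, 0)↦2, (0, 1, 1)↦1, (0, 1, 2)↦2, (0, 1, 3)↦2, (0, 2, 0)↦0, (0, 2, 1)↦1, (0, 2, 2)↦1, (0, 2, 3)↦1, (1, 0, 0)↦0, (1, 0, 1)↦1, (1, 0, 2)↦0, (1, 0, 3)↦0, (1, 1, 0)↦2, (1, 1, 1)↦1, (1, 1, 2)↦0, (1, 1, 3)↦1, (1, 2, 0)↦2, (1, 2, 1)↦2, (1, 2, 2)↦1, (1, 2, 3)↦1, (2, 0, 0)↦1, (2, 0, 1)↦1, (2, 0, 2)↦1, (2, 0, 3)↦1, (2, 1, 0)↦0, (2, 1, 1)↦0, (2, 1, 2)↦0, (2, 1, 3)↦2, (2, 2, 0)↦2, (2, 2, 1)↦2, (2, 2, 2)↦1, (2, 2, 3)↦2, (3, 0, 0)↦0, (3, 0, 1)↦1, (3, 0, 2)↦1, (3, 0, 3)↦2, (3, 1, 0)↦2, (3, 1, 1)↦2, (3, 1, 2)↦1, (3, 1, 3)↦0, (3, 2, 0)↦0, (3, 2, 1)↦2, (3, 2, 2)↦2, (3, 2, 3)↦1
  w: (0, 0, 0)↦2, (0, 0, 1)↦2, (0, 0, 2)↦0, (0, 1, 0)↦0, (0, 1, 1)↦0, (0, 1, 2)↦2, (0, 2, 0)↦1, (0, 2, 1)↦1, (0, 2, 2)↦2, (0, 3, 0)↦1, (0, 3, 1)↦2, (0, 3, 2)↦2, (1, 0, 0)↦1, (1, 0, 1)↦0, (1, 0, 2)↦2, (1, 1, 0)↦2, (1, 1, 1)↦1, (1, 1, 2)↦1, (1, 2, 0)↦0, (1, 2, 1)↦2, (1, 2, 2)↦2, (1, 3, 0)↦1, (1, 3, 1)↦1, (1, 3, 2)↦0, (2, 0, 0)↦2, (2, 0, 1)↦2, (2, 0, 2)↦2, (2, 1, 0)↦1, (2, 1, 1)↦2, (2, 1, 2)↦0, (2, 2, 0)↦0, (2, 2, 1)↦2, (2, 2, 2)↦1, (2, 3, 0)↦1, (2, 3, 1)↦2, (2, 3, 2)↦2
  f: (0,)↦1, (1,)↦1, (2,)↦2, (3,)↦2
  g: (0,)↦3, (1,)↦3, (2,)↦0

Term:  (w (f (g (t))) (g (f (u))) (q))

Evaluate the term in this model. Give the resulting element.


value = 1

  t = 0
  (g (t)) = g(0,) = 3
  (f (g (t))) = f(3,) = 2
  u = 1
  (f (u)) = f(1,) = 1
  (g (f (u))) = g(1,) = 3
  q = 0
  (w (f (g (t))) (g (f (u))) (q)) = w(2, 3, 0) = 1


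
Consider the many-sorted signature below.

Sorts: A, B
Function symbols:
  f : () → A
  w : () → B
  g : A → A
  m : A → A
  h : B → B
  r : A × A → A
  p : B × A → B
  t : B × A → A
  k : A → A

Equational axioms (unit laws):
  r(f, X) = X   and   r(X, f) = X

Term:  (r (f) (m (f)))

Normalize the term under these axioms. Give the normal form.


normal form = (m (f))

1. (r (f) (m (f)))  →  (m (f))


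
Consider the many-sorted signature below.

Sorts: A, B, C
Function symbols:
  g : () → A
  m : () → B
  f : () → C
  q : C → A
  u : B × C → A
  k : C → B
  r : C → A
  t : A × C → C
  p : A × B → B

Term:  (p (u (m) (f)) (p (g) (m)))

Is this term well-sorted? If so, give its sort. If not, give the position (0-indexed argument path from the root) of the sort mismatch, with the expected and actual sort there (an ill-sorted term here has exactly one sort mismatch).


    (m) : B
    (f) : C
  (u (m) (f)) : A
    (g) : A
    (m) : B
  (p (g) (m)) : B
(p (u (m) (f)) (p (g) (m))) : B

well-sorted; sort = B


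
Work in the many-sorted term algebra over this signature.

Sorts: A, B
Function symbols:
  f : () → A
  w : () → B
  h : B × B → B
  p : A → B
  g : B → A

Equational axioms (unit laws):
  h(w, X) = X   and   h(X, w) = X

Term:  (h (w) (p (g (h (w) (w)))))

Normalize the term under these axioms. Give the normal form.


1. (h (w) (p (g (h (w) (w)))))  →  (p (g (h (w) (w))))
2. (p (g (h (w) (w))))  →  (p (g (w)))

normal form = (p (g (w)))


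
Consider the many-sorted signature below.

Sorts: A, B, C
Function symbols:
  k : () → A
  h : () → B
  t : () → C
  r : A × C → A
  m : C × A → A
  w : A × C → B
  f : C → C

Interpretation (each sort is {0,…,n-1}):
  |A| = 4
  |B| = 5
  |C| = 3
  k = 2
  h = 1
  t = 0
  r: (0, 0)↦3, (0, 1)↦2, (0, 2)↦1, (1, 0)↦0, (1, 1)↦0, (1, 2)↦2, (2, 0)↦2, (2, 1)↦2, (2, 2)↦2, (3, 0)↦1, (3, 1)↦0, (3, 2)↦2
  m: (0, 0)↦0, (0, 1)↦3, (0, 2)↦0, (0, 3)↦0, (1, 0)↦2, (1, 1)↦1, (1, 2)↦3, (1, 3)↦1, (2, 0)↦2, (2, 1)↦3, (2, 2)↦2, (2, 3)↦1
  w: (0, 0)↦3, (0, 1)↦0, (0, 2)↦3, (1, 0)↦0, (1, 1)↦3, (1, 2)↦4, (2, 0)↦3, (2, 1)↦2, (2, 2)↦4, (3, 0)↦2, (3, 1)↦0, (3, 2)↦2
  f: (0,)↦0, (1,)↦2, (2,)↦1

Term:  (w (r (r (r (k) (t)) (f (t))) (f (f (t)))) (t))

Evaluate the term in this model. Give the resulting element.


value = 3

  k = 2
  t = 0
  (r (k) (t)) = r(2, 0) = 2
  t = 0
  (f (t)) = f(0,) = 0
  (r (r (k) (t)) (f (t))) = r(2, 0) = 2
  t = 0
  (f (t)) = f(0,) = 0
  (f (f (t))) = f(0,) = 0
  (r (r (r (k) (t)) (f (t))) (f (f (t)))) = r(2, 0) = 2
  t = 0
  (w (r (r (r (k) (t)) (f (t))) (f (f (t)))) (t)) = w(2, 0) = 3


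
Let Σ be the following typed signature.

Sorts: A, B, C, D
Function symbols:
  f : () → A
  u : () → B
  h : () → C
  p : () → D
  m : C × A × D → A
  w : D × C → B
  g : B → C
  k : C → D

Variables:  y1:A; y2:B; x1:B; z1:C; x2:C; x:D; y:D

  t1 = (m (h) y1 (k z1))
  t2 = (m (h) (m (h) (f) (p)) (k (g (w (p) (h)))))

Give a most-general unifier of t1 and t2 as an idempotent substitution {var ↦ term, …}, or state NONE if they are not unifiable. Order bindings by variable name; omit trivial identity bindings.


{y1 ↦ (m (h) (f) (p)), z1 ↦ (g (w (p) (h)))}


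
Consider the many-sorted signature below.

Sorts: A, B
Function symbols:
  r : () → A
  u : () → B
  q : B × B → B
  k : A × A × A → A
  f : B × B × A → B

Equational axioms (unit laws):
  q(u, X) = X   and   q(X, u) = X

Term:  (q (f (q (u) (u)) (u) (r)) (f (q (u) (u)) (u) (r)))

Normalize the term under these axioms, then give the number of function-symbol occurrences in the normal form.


1. (q (f (q (u) (u)) (u) (r)) (f (q (u) (u)) (u) (r)))  →  (q (f (u) (u) (r)) (f (q (u) (u)) (u) (r)))
2. (q (f (u) (u) (r)) (f (q (u) (u)) (u) (r)))  →  (q (f (u) (u) (r)) (f (u) (u) (r)))
normal form: (q (f (u) (u) (r)) (f (u) (u) (r)))

size = 9


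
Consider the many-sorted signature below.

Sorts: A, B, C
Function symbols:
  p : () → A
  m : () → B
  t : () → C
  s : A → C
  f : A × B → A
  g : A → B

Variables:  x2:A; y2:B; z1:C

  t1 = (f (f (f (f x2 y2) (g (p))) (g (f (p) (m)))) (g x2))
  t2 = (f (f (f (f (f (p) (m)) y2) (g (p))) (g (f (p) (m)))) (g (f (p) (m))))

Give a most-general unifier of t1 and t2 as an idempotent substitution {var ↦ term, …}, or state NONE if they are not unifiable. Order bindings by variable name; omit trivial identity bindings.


{x2 ↦ (f (p) (m))}


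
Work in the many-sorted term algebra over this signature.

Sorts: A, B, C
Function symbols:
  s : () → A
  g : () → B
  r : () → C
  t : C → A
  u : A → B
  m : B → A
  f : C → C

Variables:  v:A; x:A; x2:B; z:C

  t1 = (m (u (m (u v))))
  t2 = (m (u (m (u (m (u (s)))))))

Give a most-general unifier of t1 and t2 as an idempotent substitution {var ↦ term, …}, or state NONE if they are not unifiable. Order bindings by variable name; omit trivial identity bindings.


{v ↦ (m (u (s)))}


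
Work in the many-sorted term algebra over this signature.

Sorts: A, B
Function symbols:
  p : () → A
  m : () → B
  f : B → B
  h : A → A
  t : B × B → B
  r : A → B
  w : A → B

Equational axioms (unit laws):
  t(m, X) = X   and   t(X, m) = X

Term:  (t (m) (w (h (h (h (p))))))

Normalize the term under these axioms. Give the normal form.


normal form = (w (h (h (h (p)))))

1. (t (m) (w (h (h (h (p))))))  →  (w (h (h (h (p)))))


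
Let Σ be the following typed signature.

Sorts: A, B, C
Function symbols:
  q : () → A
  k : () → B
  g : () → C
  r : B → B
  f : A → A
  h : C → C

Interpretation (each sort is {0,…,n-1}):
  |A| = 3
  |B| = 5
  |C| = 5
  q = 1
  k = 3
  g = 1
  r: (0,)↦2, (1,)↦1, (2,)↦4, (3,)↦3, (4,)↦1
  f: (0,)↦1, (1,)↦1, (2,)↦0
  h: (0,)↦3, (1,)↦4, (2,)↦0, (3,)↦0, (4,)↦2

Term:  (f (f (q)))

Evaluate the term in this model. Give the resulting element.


  q = 1
  (f (q)) = f(1,) = 1
  (f (f (q))) = f(1,) = 1

value = 1


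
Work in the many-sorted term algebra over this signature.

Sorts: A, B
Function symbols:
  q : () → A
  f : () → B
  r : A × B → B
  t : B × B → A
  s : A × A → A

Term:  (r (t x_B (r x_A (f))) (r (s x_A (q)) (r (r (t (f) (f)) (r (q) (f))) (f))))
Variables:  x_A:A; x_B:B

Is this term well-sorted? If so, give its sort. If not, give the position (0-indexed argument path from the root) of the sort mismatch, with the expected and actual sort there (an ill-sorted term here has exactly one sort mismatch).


    x_B : B
      x_A : A
      (f) : B
    (r x_A (f)) : B
  (t x_B (r x_A (f))) : A
      x_A : A
      (q) : A
    (s x_A (q)) : A
          (f) : B
          (f) : B
        (t (f) (f)) : A
          (q) : A
          (f) : B
        (r (q) (f)) : B
      (r (t (f) (f)) (r (q) (f))) : B
      (f) : B
    (r (r (t (f) (f)) (r (q) (f))) (f)) : ✗ arg 0 at [1, 1, 0] has sort B, expected A

ill-sorted at position [1, 1, 0]: expected A, got B


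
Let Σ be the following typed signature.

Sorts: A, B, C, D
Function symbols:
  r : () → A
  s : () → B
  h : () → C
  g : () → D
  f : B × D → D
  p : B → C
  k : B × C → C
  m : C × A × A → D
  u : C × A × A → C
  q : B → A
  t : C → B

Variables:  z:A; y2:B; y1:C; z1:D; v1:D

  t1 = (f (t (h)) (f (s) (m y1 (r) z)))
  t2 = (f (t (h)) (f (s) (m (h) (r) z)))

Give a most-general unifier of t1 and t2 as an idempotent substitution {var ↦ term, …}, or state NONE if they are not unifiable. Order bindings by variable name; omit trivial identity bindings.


{y1 ↦ (h)}


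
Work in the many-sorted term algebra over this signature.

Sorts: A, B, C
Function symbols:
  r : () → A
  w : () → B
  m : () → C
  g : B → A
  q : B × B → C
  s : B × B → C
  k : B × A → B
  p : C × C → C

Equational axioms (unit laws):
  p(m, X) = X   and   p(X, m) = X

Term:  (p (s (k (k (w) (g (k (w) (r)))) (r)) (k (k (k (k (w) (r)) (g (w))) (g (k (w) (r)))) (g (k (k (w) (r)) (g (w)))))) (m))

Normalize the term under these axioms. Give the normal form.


1. (p (s (k (k (w) (g (k (w) (r)))) (r)) (k (k (k (k (w) (r)) (g (w))) (g (k (w) (r)))) (g (k (k (w) (r)) (g (w)))))) (m))  →  (s (k (k (w) (g (k (w) (r)))) (r)) (k (k (k (k (w) (r)) (g (w))) (g (k (w) (r)))) (g (k (k (w) (r)) (g (w))))))

normal form = (s (k (k (w) (g (k (w) (r)))) (r)) (k (k (k (k (w) (r)) (g (w))) (g (k (w) (r)))) (g (k (k (w) (r)) (g (w))))))


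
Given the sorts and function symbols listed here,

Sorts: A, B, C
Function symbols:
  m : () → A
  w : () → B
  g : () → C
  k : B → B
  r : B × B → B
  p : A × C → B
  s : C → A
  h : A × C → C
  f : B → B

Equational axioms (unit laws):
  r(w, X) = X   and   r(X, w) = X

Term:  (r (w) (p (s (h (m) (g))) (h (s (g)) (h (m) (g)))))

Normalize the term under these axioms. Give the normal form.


1. (r (w) (p (s (h (m) (g))) (h (s (g)) (h (m) (g)))))  →  (p (s (h (m) (g))) (h (s (g)) (h (m) (g))))

normal form = (p (s (h (m) (g))) (h (s (g)) (h (m) (g))))


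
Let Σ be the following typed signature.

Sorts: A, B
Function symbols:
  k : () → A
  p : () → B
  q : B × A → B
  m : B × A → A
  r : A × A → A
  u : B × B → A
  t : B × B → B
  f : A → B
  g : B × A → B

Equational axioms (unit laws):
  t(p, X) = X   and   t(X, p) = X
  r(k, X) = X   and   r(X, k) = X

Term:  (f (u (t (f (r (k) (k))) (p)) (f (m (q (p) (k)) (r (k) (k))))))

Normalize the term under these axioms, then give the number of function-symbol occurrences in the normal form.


1. (f (u (t (f (r (k) (k))) (p)) (f (m (q (p) (k)) (r (k) (k))))))  →  (f (u (f (r (k) (k))) (f (m (q (p) (k)) (r (k) (k))))))
2. (f (u (f (r (k) (k))) (f (m (q (p) (k)) (r (k) (k))))))  →  (f (u (f (k)) (f (m (q (p) (k)) (r (k) (k))))))
3. (f (u (f (k)) (f (m (q (p) (k)) (r (k) (k))))))  →  (f (u (f (k)) (f (m (q (p) (k)) (k)))))
normal form: (f (u (f (k)) (f (m (q (p) (k)) (k)))))

size = 10


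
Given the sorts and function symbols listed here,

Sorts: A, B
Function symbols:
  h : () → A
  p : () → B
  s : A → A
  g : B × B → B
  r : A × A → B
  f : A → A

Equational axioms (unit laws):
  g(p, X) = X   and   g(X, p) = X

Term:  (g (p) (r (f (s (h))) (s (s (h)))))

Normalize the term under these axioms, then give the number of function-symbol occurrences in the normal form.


size = 7

1. (g (p) (r (f (s (h))) (s (s (h)))))  →  (r (f (s (h))) (s (s (h))))
normal form: (r (f (s (h))) (s (s (h))))


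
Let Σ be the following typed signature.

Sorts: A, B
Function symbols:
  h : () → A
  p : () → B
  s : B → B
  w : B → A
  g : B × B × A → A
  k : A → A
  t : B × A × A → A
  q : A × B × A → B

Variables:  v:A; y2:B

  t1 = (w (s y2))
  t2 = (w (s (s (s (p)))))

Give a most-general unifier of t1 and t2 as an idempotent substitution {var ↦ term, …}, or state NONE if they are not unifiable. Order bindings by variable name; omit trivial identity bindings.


{y2 ↦ (s (s (p)))}


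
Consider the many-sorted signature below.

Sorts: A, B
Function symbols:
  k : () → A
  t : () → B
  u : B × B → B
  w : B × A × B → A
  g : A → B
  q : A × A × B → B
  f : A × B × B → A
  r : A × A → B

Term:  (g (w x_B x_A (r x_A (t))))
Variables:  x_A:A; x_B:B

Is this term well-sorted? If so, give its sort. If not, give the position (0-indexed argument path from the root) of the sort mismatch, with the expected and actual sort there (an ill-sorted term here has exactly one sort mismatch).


    x_B : B
    x_A : A
      x_A : A
      (t) : B
    (r x_A (t)) : ✗ arg 1 at [0, 2, 1] has sort B, expected A

ill-sorted at position [0, 2, 1]: expected A, got B


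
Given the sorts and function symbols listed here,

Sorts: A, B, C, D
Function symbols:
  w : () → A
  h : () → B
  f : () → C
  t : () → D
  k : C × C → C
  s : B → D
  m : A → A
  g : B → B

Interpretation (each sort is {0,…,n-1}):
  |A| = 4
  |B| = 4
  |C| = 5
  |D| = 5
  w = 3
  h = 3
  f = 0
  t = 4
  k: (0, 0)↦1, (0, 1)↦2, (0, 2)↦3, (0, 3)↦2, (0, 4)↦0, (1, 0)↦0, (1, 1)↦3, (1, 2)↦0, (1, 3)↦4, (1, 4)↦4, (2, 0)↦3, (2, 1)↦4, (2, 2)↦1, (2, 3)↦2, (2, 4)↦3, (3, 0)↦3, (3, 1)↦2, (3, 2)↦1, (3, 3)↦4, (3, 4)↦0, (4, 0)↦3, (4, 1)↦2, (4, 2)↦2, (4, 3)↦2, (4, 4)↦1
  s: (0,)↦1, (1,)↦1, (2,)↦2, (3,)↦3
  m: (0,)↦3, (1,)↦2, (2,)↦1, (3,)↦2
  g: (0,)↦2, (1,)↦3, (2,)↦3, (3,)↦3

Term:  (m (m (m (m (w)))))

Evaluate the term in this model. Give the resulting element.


  w = 3
  (m (w)) = m(3,) = 2
  (m (m (w))) = m(2,) = 1
  (m (m (m (w)))) = m(1,) = 2
  (m (m (m (m (w))))) = m(2,) = 1

value = 1


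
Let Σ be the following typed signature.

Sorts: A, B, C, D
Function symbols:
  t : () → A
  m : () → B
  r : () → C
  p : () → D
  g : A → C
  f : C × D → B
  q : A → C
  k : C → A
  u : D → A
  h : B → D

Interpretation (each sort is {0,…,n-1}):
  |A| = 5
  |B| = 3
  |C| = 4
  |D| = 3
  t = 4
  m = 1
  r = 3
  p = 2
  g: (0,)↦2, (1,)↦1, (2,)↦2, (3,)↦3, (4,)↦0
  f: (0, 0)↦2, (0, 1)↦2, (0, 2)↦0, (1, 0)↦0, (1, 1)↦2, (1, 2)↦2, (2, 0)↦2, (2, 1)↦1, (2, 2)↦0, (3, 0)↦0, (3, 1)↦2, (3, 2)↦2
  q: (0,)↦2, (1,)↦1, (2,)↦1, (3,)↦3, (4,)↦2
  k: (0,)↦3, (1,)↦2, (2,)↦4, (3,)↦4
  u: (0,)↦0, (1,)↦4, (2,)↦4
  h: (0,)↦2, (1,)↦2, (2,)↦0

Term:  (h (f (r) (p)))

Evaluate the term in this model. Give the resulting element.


value = 0

  r = 3
  p = 2
  (f (r) (p)) = f(3, 2) = 2
  (h (f (r) (p))) = h(2,) = 0


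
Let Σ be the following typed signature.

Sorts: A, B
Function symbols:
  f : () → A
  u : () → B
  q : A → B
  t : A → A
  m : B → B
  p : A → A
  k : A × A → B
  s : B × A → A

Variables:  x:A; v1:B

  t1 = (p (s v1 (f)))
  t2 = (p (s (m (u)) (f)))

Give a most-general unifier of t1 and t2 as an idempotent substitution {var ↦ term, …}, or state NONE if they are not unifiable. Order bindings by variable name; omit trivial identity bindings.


{v1 ↦ (m (u))}
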